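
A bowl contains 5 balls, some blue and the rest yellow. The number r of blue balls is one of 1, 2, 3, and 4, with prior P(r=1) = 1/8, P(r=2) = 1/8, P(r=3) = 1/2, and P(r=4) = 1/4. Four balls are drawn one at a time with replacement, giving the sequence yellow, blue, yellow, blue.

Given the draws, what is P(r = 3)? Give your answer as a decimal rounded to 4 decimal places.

0.6316

Compute the likelihood of the observed sequence for each case: P(data | r = 1) = (4/5)(1/5)(4/5)(1/5) = 0.0256; P(data | r = 2) = (3/5)(2/5)(3/5)(2/5) = 0.0576; P(data | r = 3) = (2/5)(3/5)(2/5)(3/5) = 0.0576; P(data | r = 4) = (1/5)(4/5)(1/5)(4/5) = 0.0256.
The prior-weighted likelihoods are 1/8 · 0.0256 = 0.0032, 1/8 · 0.0576 = 0.0072, 1/2 · 0.0576 = 0.0288, 1/4 · 0.0256 = 0.0064; with total 0.0456.
Hence P(r = 3 | data) = (0.0288) / (0.0456) = 0.63158.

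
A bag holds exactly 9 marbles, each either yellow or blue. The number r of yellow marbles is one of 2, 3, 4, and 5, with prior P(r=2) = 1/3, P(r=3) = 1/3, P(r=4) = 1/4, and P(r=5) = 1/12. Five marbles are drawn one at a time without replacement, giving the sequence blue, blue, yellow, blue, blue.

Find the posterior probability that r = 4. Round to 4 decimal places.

0.1143

Under each hypothesis, the probability of the observed sequence is: P(data | r = 2) = (7/9)(6/8)(2/7)(5/6)(4/5) = 0.11111; P(data | r = 3) = (6/9)(5/8)(3/7)(4/6)(3/5) = 0.071429; P(data | r = 4) = (5/9)(4/8)(4/7)(3/6)(2/5) = 0.031746; P(data | r = 5) = (4/9)(3/8)(5/7)(2/6)(1/5) = 0.0079365.
Multiplying each by its prior: 1/3 · 0.11111 = 0.037037, 1/3 · 0.071429 = 0.02381, 1/4 · 0.031746 = 0.0079365, 1/12 · 0.0079365 = 0.00066138; with total 0.069444.
So P(r = 4 | data) = (0.0079365) / (0.069444) = 0.11429.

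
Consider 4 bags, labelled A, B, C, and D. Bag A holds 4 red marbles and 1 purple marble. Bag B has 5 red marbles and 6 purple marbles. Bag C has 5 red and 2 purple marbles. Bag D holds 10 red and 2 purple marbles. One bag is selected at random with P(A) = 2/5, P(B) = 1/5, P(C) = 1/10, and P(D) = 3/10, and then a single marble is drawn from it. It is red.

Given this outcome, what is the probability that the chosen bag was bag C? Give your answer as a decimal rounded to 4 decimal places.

0.0975

Under each hypothesis, the probability of this draw is: P(data | bag A) = (4/5) = 0.8; P(data | bag B) = (5/11) = 0.45455; P(data | bag C) = (5/7) = 0.71429; P(data | bag D) = (10/12) = 0.83333.
The prior-weighted likelihoods are 2/5 · 0.8 = 0.32, 1/5 · 0.45455 = 0.090909, 1/10 · 0.71429 = 0.071429, 3/10 · 0.83333 = 0.25; with total 0.73234.
So P(bag C | data) = (0.071429) / (0.73234) = 0.097535.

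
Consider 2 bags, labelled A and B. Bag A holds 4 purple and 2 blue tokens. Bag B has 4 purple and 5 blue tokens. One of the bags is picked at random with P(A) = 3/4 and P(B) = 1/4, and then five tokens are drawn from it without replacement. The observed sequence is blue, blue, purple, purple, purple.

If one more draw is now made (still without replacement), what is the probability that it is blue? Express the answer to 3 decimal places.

Compute the likelihood of the observed sequence for each case: P(data | bag A) = (2/6)(1/5)(4/4)(3/3)(2/2) = 0.066667; P(data | bag B) = (5/9)(4/8)(4/7)(3/6)(2/5) = 0.031746.
The prior-weighted likelihoods are 3/4 · 0.066667 = 0.05, 1/4 · 0.031746 = 0.0079365; with total 0.057937.
The posterior is then P(bag A | data) = 0.86301, P(bag B | data) = 0.13699.
Averaging over the posterior, P(blue next | data) = (0)(0.86301) + (3/4)(0.13699) = 0.10274.

0.103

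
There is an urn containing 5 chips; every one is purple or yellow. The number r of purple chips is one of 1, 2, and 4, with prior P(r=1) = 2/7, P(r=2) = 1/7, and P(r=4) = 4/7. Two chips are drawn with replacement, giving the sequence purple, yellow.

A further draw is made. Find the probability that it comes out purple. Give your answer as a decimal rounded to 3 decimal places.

0.560

The likelihood of the observed sequence under each hypothesis: P(data | r = 1) = (1/5)(4/5) = 4/25; P(data | r = 2) = (2/5)(3/5) = 6/25; P(data | r = 4) = (4/5)(1/5) = 4/25.
The prior-weighted likelihoods are 2/7 · 4/25 = 8/175, 1/7 · 6/25 = 6/175, 4/7 · 4/25 = 16/175; summing to 6/35.
Normalising, the posterior is P(r = 1 | data) = 4/15, P(r = 2 | data) = 1/5, P(r = 4 | data) = 8/15.
So P(purple next | data) = Σ P(purple next | H) P(H | data) = (1/5)(4/15) + (2/5)(1/5) + (4/5)(8/15) = 14/25.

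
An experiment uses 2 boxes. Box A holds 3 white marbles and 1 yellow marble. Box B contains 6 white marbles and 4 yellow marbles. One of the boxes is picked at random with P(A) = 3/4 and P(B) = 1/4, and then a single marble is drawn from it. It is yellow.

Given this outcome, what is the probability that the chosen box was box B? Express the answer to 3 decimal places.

0.348

The likelihood of this draw under each hypothesis: P(data | box A) = (1/4) = 1/4; P(data | box B) = (4/10) = 2/5.
Weighting by the prior gives 3/4 · 1/4 = 3/16, 1/4 · 2/5 = 1/10; summing to 23/80.
Therefore the posterior P(box B | data) = (1/10) / (23/80) = 8/23.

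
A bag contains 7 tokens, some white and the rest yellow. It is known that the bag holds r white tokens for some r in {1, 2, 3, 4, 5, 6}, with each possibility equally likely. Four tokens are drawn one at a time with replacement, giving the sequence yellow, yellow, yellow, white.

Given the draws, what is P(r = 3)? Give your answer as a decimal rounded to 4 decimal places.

0.2365

Compute the likelihood of the observed sequence for each case: P(data | r = 1) = (6/7)(6/7)(6/7)(1/7) = 0.089963; P(data | r = 2) = (5/7)(5/7)(5/7)(2/7) = 0.10412; P(data | r = 3) = (4/7)(4/7)(4/7)(3/7) = 0.079967; P(data | r = 4) = (3/7)(3/7)(3/7)(4/7) = 0.044981; P(data | r = 5) = (2/7)(2/7)(2/7)(5/7) = 0.01666; P(data | r = 6) = (1/7)(1/7)(1/7)(6/7) = 0.002499.
Multiplying each by its prior: 1/6 · 0.089963 = 0.014994, 1/6 · 0.10412 = 0.017354, 1/6 · 0.079967 = 0.013328, 1/6 · 0.044981 = 0.0074969, 1/6 · 0.01666 = 0.0027766, 1/6 · 0.002499 = 0.00041649; with total 0.056365.
So P(r = 3 | data) = (0.013328) / (0.056365) = 0.23645.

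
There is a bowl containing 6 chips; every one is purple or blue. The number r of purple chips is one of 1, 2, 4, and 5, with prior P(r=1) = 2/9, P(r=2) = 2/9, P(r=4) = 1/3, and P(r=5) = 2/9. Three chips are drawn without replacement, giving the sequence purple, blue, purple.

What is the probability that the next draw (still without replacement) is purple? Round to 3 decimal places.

Compute the likelihood of the observed sequence for each case: P(data | r = 1) = (1/6)(5/5)(0/4) = 0; P(data | r = 2) = (2/6)(4/5)(1/4) = 1/15; P(data | r = 4) = (4/6)(2/5)(3/4) = 1/5; P(data | r = 5) = (5/6)(1/5)(4/4) = 1/6.
Weighting by the prior gives 2/9 · 0 = 0, 2/9 · 1/15 = 2/135, 1/3 · 1/5 = 1/15, 2/9 · 1/6 = 1/27; summing to 16/135.
The posterior is then P(r = 1 | data) = 0, P(r = 2 | data) = 1/8, P(r = 4 | data) = 9/16, P(r = 5 | data) = 5/16.
The predictive probability is P(purple next | data) = (0)(1/8) + (2/3)(9/16) + (1)(5/16) = 11/16.

0.688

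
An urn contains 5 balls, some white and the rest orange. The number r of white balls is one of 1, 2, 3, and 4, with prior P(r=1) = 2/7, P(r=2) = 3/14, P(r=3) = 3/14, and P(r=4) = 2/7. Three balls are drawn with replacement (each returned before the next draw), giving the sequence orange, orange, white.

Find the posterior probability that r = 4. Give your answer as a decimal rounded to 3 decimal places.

Under each hypothesis, the probability of the observed sequence is: P(data | r = 1) = (4/5)(4/5)(1/5) = 16/125; P(data | r = 2) = (3/5)(3/5)(2/5) = 18/125; P(data | r = 3) = (2/5)(2/5)(3/5) = 12/125; P(data | r = 4) = (1/5)(1/5)(4/5) = 4/125.
Weighting by the prior gives 2/7 · 16/125 = 32/875, 3/14 · 18/125 = 27/875, 3/14 · 12/125 = 18/875, 2/7 · 4/125 = 8/875; summing to 17/175.
Therefore the posterior P(r = 4 | data) = (8/875) / (17/175) = 8/85.

0.094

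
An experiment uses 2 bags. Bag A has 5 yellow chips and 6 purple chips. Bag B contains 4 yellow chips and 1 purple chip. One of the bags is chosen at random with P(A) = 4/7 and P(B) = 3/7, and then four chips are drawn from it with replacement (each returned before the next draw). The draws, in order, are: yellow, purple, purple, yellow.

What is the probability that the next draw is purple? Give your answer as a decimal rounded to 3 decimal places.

0.463

Under each hypothesis, the probability of the observed sequence is: P(data | bag A) = (5/11)(6/11)(6/11)(5/11) = 0.061471; P(data | bag B) = (4/5)(1/5)(1/5)(4/5) = 0.0256.
Weighting by the prior gives 4/7 · 0.061471 = 0.035126, 3/7 · 0.0256 = 0.010971; with total 0.046098.
Dividing through by the total gives posterior P(bag A | data) = 0.762, P(bag B | data) = 0.238.
Averaging over the posterior, P(purple next | data) = (6/11)(0.762) + (1/5)(0.238) = 0.46324.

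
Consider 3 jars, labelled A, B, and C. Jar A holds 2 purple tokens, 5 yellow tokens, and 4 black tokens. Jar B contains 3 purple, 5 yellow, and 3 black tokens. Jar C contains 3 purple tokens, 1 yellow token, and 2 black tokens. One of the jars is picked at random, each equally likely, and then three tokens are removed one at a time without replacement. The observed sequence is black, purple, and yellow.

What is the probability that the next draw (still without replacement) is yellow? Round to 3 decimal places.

0.316

The likelihood of the observed sequence under each hypothesis: P(data | jar A) = (4/11)(2/10)(5/9) = 0.040404; P(data | jar B) = (3/11)(3/10)(5/9) = 0.045455; P(data | jar C) = (2/6)(3/5)(1/4) = 0.05.
Weighting by the prior gives 1/3 · 0.040404 = 0.013468, 1/3 · 0.045455 = 0.015152, 1/3 · 0.05 = 0.016667; these sum to 0.045286.
The posterior is then P(jar A | data) = 0.2974, P(jar B | data) = 0.33457, P(jar C | data) = 0.36803.
Averaging over the posterior, P(yellow next | data) = (1/2)(0.2974) + (1/2)(0.33457) + (0)(0.36803) = 0.31599.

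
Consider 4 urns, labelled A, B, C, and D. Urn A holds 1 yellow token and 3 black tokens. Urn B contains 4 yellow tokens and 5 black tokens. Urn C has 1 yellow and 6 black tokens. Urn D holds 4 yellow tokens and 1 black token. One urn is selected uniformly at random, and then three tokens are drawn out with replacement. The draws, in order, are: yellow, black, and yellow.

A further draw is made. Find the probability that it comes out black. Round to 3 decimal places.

0.453

Compute the likelihood of the observed sequence for each case: P(data | urn A) = (1/4)(3/4)(1/4) = 0.046875; P(data | urn B) = (4/9)(5/9)(4/9) = 0.10974; P(data | urn C) = (1/7)(6/7)(1/7) = 0.017493; P(data | urn D) = (4/5)(1/5)(4/5) = 0.128.
The prior-weighted likelihoods are 1/4 · 0.046875 = 0.011719, 1/4 · 0.10974 = 0.027435, 1/4 · 0.017493 = 0.0043732, 1/4 · 0.128 = 0.032; these sum to 0.075527.
The posterior is then P(urn A | data) = 0.15516, P(urn B | data) = 0.36325, P(urn C | data) = 0.057902, P(urn D | data) = 0.42369.
Averaging over the posterior, P(black next | data) = (3/4)(0.15516) + (5/9)(0.36325) + (6/7)(0.057902) + (1/5)(0.42369) = 0.45254.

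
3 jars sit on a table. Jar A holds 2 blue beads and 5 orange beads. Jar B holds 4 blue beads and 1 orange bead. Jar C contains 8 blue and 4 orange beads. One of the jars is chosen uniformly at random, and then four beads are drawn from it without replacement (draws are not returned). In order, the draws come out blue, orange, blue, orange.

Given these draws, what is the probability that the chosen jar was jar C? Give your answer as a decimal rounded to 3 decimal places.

0.543

The likelihood of the observed sequence under each hypothesis: P(data | jar A) = (2/7)(5/6)(1/5)(4/4) = 0.047619; P(data | jar B) = (4/5)(1/4)(3/3)(0/2) = 0; P(data | jar C) = (8/12)(4/11)(7/10)(3/9) = 0.056566.
The prior-weighted likelihoods are 1/3 · 0.047619 = 0.015873, 1/3 · 0 = 0, 1/3 · 0.056566 = 0.018855; with total 0.034728.
Therefore the posterior P(jar C | data) = (0.018855) / (0.034728) = 0.54294.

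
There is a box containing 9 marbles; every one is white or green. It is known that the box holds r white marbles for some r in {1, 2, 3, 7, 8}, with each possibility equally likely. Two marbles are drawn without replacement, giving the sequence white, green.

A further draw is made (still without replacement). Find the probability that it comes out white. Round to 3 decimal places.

The likelihood of the observed sequence under each hypothesis: P(data | r = 1) = (1/9)(8/8) = 1/9; P(data | r = 2) = (2/9)(7/8) = 7/36; P(data | r = 3) = (3/9)(6/8) = 1/4; P(data | r = 7) = (7/9)(2/8) = 7/36; P(data | r = 8) = (8/9)(1/8) = 1/9.
Multiplying each by its prior: 1/5 · 1/9 = 1/45, 1/5 · 7/36 = 7/180, 1/5 · 1/4 = 1/20, 1/5 · 7/36 = 7/180, 1/5 · 1/9 = 1/45; these sum to 31/180.
The posterior is then P(r = 1 | data) = 4/31, P(r = 2 | data) = 7/31, P(r = 3 | data) = 9/31, P(r = 7 | data) = 7/31, P(r = 8 | data) = 4/31.
Averaging over the posterior, P(white next | data) = (0)(4/31) + (1/7)(7/31) + (2/7)(9/31) + (6/7)(7/31) + (1)(4/31) = 95/217.

0.438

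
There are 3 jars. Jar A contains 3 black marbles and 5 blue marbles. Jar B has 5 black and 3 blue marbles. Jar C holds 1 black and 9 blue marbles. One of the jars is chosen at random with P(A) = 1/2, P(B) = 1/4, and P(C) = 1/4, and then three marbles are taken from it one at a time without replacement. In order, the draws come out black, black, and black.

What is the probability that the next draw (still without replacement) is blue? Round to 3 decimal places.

The likelihood of the observed sequence under each hypothesis: P(data | jar A) = (3/8)(2/7)(1/6) = 1/56; P(data | jar B) = (5/8)(4/7)(3/6) = 5/28; P(data | jar C) = (1/10)(0/9) = 0.
The prior-weighted likelihoods are 1/2 · 1/56 = 1/112, 1/4 · 5/28 = 5/112, 1/4 · 0 = 0; these sum to 3/56.
Normalising, the posterior is P(jar A | data) = 1/6, P(jar B | data) = 5/6, P(jar C | data) = 0.
Averaging over the posterior, P(blue next | data) = (1)(1/6) + (3/5)(5/6) = 2/3.

0.667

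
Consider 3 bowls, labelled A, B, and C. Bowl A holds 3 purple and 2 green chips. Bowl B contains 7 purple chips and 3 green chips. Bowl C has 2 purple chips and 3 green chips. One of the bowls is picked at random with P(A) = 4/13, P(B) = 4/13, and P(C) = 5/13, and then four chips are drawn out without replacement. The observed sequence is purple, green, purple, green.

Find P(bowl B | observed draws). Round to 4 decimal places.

0.1818

Under each hypothesis, the probability of the observed sequence is: P(data | bowl A) = (3/5)(2/4)(2/3)(1/2) = 1/10; P(data | bowl B) = (7/10)(3/9)(6/8)(2/7) = 1/20; P(data | bowl C) = (2/5)(3/4)(1/3)(2/2) = 1/10.
Multiplying each by its prior: 4/13 · 1/10 = 2/65, 4/13 · 1/20 = 1/65, 5/13 · 1/10 = 1/26; these sum to 11/130.
Therefore the posterior P(bowl B | data) = (1/65) / (11/130) = 2/11.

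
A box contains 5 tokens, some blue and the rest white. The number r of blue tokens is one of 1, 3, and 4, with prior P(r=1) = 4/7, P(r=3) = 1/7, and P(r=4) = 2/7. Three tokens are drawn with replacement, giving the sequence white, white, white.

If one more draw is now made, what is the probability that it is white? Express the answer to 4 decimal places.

0.7835

Under each hypothesis, the probability of the observed sequence is: P(data | r = 1) = (4/5)(4/5)(4/5) = 64/125; P(data | r = 3) = (2/5)(2/5)(2/5) = 8/125; P(data | r = 4) = (1/5)(1/5)(1/5) = 1/125.
The prior-weighted likelihoods are 4/7 · 64/125 = 256/875, 1/7 · 8/125 = 8/875, 2/7 · 1/125 = 2/875; these sum to 38/125.
The posterior is then P(r = 1 | data) = 128/133, P(r = 3 | data) = 4/133, P(r = 4 | data) = 1/133.
Averaging over the posterior, P(white next | data) = (4/5)(128/133) + (2/5)(4/133) + (1/5)(1/133) = 521/665.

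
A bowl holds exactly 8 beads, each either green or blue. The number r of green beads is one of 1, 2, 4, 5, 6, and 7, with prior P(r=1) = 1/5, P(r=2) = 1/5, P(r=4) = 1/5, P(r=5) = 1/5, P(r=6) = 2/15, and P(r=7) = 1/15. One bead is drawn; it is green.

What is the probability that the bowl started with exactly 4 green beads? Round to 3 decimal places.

Under each hypothesis, the probability of this draw is: P(data | r = 1) = (1/8) = 1/8; P(data | r = 2) = (2/8) = 1/4; P(data | r = 4) = (4/8) = 1/2; P(data | r = 5) = (5/8) = 5/8; P(data | r = 6) = (6/8) = 3/4; P(data | r = 7) = (7/8) = 7/8.
The prior-weighted likelihoods are 1/5 · 1/8 = 1/40, 1/5 · 1/4 = 1/20, 1/5 · 1/2 = 1/10, 1/5 · 5/8 = 1/8, 2/15 · 3/4 = 1/10, 1/15 · 7/8 = 7/120; summing to 11/24.
Hence P(r = 4 | data) = (1/10) / (11/24) = 12/55.

0.218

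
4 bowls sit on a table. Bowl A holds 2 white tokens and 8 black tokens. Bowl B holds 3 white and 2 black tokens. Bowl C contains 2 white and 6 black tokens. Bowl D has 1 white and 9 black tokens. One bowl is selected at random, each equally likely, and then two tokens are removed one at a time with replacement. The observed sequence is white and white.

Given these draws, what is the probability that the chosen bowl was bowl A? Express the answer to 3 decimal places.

The likelihood of the observed sequence under each hypothesis: P(data | bowl A) = (2/10)(2/10) = 0.04; P(data | bowl B) = (3/5)(3/5) = 0.36; P(data | bowl C) = (2/8)(2/8) = 0.0625; P(data | bowl D) = (1/10)(1/10) = 0.01.
The prior-weighted likelihoods are 1/4 · 0.04 = 0.01, 1/4 · 0.36 = 0.09, 1/4 · 0.0625 = 0.015625, 1/4 · 0.01 = 0.0025; with total 0.11812.
Therefore the posterior P(bowl A | data) = (0.01) / (0.11812) = 0.084656.

0.085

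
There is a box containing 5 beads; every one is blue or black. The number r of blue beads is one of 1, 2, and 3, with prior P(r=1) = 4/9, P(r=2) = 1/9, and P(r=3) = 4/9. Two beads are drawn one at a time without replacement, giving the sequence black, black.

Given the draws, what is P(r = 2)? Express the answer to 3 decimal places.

The likelihood of the observed sequence under each hypothesis: P(data | r = 1) = (4/5)(3/4) = 3/5; P(data | r = 2) = (3/5)(2/4) = 3/10; P(data | r = 3) = (2/5)(1/4) = 1/10.
Multiplying each by its prior: 4/9 · 3/5 = 4/15, 1/9 · 3/10 = 1/30, 4/9 · 1/10 = 2/45; summing to 31/90.
So P(r = 2 | data) = (1/30) / (31/90) = 3/31.

0.097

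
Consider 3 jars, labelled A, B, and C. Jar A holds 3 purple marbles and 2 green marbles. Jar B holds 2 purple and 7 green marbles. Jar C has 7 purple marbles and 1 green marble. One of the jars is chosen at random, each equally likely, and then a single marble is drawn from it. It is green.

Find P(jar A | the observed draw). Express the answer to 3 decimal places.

0.307

Compute the likelihood of this draw for each case: P(data | jar A) = (2/5) = 0.4; P(data | jar B) = (7/9) = 0.77778; P(data | jar C) = (1/8) = 0.125.
Weighting by the prior gives 1/3 · 0.4 = 0.13333, 1/3 · 0.77778 = 0.25926, 1/3 · 0.125 = 0.041667; summing to 0.43426.
Hence P(jar A | data) = (0.13333) / (0.43426) = 0.30704.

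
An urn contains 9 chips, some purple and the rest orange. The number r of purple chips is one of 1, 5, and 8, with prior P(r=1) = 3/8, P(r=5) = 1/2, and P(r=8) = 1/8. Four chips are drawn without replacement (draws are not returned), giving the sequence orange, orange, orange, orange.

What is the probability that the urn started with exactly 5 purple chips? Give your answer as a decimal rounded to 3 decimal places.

For each hypothesis, P(data | H) works out to: P(data | r = 1) = (8/9)(7/8)(6/7)(5/6) = 5/9; P(data | r = 5) = (4/9)(3/8)(2/7)(1/6) = 1/126; P(data | r = 8) = (1/9)(0/8) = 0.
The prior-weighted likelihoods are 3/8 · 5/9 = 5/24, 1/2 · 1/126 = 1/252, 1/8 · 0 = 0; with total 107/504.
So P(r = 5 | data) = (1/252) / (107/504) = 2/107.

0.019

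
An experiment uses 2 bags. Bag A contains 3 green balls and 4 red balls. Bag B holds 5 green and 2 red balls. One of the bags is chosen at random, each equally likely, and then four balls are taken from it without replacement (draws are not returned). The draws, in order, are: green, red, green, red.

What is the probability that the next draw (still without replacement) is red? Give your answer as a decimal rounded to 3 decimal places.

Under each hypothesis, the probability of the observed sequence is: P(data | bag A) = (3/7)(4/6)(2/5)(3/4) = 3/35; P(data | bag B) = (5/7)(2/6)(4/5)(1/4) = 1/21.
Multiplying each by its prior: 1/2 · 3/35 = 3/70, 1/2 · 1/21 = 1/42; these sum to 1/15.
Dividing through by the total gives posterior P(bag A | data) = 9/14, P(bag B | data) = 5/14.
The predictive probability is P(red next | data) = (2/3)(9/14) + (0)(5/14) = 3/7.

0.429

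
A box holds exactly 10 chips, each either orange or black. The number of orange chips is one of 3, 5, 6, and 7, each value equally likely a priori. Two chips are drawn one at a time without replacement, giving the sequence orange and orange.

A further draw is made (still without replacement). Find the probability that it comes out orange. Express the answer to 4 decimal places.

Under each hypothesis, the probability of the observed sequence is: P(data | r = 3) = (3/10)(2/9) = 1/15; P(data | r = 5) = (5/10)(4/9) = 2/9; P(data | r = 6) = (6/10)(5/9) = 1/3; P(data | r = 7) = (7/10)(6/9) = 7/15.
The prior-weighted likelihoods are 1/4 · 1/15 = 1/60, 1/4 · 2/9 = 1/18, 1/4 · 1/3 = 1/12, 1/4 · 7/15 = 7/60; summing to 49/180.
The posterior is then P(r = 3 | data) = 3/49, P(r = 5 | data) = 10/49, P(r = 6 | data) = 15/49, P(r = 7 | data) = 3/7.
So P(orange next | data) = Σ P(orange next | H) P(H | data) = (1/8)(3/49) + (3/8)(10/49) + (1/2)(15/49) + (5/8)(3/7) = 99/196.

0.5051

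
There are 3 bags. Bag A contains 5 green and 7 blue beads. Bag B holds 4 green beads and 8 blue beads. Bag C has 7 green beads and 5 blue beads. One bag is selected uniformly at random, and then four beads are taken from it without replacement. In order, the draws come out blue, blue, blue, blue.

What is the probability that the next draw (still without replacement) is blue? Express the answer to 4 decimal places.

0.4432

Under each hypothesis, the probability of the observed sequence is: P(data | bag A) = (7/12)(6/11)(5/10)(4/9) = 7/99; P(data | bag B) = (8/12)(7/11)(6/10)(5/9) = 14/99; P(data | bag C) = (5/12)(4/11)(3/10)(2/9) = 1/99.
The prior-weighted likelihoods are 1/3 · 7/99 = 7/297, 1/3 · 14/99 = 14/297, 1/3 · 1/99 = 1/297; summing to 2/27.
The posterior is then P(bag A | data) = 7/22, P(bag B | data) = 7/11, P(bag C | data) = 1/22.
The predictive probability is P(blue next | data) = (3/8)(7/22) + (1/2)(7/11) + (1/8)(1/22) = 39/88.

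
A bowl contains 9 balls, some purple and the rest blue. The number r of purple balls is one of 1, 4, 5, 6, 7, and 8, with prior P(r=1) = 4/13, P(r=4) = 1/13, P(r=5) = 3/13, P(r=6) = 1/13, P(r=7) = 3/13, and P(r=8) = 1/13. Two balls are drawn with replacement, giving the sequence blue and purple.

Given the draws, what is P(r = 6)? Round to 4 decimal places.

Compute the likelihood of the observed sequence for each case: P(data | r = 1) = (8/9)(1/9) = 0.098765; P(data | r = 4) = (5/9)(4/9) = 0.24691; P(data | r = 5) = (4/9)(5/9) = 0.24691; P(data | r = 6) = (3/9)(6/9) = 0.22222; P(data | r = 7) = (2/9)(7/9) = 0.17284; P(data | r = 8) = (1/9)(8/9) = 0.098765.
Weighting by the prior gives 4/13 · 0.098765 = 0.030389, 1/13 · 0.24691 = 0.018993, 3/13 · 0.24691 = 0.05698, 1/13 · 0.22222 = 0.017094, 3/13 · 0.17284 = 0.039886, 1/13 · 0.098765 = 0.0075973; these sum to 0.17094.
Hence P(r = 6 | data) = (0.017094) / (0.17094) = 0.1.

0.1000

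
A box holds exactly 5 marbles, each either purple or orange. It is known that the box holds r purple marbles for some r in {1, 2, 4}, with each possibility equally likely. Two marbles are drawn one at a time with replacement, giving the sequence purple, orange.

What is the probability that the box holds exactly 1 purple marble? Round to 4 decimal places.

The likelihood of the observed sequence under each hypothesis: P(data | r = 1) = (1/5)(4/5) = 4/25; P(data | r = 2) = (2/5)(3/5) = 6/25; P(data | r = 4) = (4/5)(1/5) = 4/25.
Multiplying each by its prior: 1/3 · 4/25 = 4/75, 1/3 · 6/25 = 2/25, 1/3 · 4/25 = 4/75; these sum to 14/75.
By Bayes' rule, P(r = 1 | data) = (4/75) / (14/75) = 2/7.

0.2857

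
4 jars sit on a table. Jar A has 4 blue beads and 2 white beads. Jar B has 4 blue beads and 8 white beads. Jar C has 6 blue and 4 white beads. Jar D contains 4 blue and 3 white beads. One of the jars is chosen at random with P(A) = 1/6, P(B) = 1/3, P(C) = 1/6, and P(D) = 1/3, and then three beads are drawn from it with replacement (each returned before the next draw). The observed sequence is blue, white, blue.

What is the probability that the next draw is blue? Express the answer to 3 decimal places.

0.548

Under each hypothesis, the probability of the observed sequence is: P(data | jar A) = (4/6)(2/6)(4/6) = 0.14815; P(data | jar B) = (4/12)(8/12)(4/12) = 0.074074; P(data | jar C) = (6/10)(4/10)(6/10) = 0.144; P(data | jar D) = (4/7)(3/7)(4/7) = 0.13994.
Multiplying each by its prior: 1/6 · 0.14815 = 0.024691, 1/3 · 0.074074 = 0.024691, 1/6 · 0.144 = 0.024, 1/3 · 0.13994 = 0.046647; summing to 0.12003.
Dividing through by the total gives posterior P(jar A | data) = 0.20571, P(jar B | data) = 0.20571, P(jar C | data) = 0.19995, P(jar D | data) = 0.38863.
So P(blue next | data) = Σ P(blue next | H) P(H | data) = (2/3)(0.20571) + (1/3)(0.20571) + (3/5)(0.19995) + (4/7)(0.38863) = 0.54775.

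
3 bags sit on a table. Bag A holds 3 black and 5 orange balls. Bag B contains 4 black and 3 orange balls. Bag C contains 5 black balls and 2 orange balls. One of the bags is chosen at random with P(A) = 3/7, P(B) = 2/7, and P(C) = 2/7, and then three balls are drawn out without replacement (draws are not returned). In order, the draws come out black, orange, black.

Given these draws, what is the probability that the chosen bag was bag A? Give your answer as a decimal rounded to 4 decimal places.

The likelihood of the observed sequence under each hypothesis: P(data | bag A) = (3/8)(5/7)(2/6) = 5/56; P(data | bag B) = (4/7)(3/6)(3/5) = 6/35; P(data | bag C) = (5/7)(2/6)(4/5) = 4/21.
The prior-weighted likelihoods are 3/7 · 5/56 = 15/392, 2/7 · 6/35 = 12/245, 2/7 · 4/21 = 8/147; with total 17/120.
So P(bag A | data) = (15/392) / (17/120) = 225/833.

0.2701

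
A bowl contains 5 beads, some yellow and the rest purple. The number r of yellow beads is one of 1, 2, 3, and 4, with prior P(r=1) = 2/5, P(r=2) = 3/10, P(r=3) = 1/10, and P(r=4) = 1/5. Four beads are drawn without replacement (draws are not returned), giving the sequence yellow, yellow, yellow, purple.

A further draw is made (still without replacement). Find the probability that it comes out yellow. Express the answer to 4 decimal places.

0.8000

Compute the likelihood of the observed sequence for each case: P(data | r = 1) = (1/5)(0/4) = 0; P(data | r = 2) = (2/5)(1/4)(0/3) = 0; P(data | r = 3) = (3/5)(2/4)(1/3)(2/2) = 1/10; P(data | r = 4) = (4/5)(3/4)(2/3)(1/2) = 1/5.
Weighting by the prior gives 2/5 · 0 = 0, 3/10 · 0 = 0, 1/10 · 1/10 = 1/100, 1/5 · 1/5 = 1/25; summing to 1/20.
Normalising, the posterior is P(r = 1 | data) = 0, P(r = 2 | data) = 0, P(r = 3 | data) = 1/5, P(r = 4 | data) = 4/5.
So P(yellow next | data) = Σ P(yellow next | H) P(H | data) = (0)(1/5) + (1)(4/5) = 4/5.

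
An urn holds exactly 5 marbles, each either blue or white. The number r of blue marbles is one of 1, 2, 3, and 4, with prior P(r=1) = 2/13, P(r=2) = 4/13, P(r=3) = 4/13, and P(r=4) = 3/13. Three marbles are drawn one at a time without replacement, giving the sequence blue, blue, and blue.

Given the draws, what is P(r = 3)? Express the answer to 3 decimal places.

The likelihood of the observed sequence under each hypothesis: P(data | r = 1) = (1/5)(0/4) = 0; P(data | r = 2) = (2/5)(1/4)(0/3) = 0; P(data | r = 3) = (3/5)(2/4)(1/3) = 1/10; P(data | r = 4) = (4/5)(3/4)(2/3) = 2/5.
The prior-weighted likelihoods are 2/13 · 0 = 0, 4/13 · 0 = 0, 4/13 · 1/10 = 2/65, 3/13 · 2/5 = 6/65; with total 8/65.
By Bayes' rule, P(r = 3 | data) = (2/65) / (8/65) = 1/4.

0.250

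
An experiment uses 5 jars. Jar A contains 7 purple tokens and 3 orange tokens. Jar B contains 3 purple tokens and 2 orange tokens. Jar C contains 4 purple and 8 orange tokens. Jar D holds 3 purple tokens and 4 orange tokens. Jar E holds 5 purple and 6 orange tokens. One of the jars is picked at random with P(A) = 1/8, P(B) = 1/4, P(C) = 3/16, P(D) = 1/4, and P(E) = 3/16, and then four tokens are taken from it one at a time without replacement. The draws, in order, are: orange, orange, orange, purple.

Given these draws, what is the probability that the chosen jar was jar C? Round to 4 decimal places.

Compute the likelihood of the observed sequence for each case: P(data | jar A) = (3/10)(2/9)(1/8)(7/7) = 0.0083333; P(data | jar B) = (2/5)(1/4)(0/3) = 0; P(data | jar C) = (8/12)(7/11)(6/10)(4/9) = 0.11313; P(data | jar D) = (4/7)(3/6)(2/5)(3/4) = 0.085714; P(data | jar E) = (6/11)(5/10)(4/9)(5/8) = 0.075758.
Weighting by the prior gives 1/8 · 0.0083333 = 0.0010417, 1/4 · 0 = 0, 3/16 · 0.11313 = 0.021212, 1/4 · 0.085714 = 0.021429, 3/16 · 0.075758 = 0.014205; these sum to 0.057887.
Therefore the posterior P(jar C | data) = (0.021212) / (0.057887) = 0.36644.

0.3664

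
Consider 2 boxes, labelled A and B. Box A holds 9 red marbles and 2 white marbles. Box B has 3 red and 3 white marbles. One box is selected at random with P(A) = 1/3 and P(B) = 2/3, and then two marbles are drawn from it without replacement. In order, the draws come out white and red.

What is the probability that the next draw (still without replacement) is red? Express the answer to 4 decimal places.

0.5833

The likelihood of the observed sequence under each hypothesis: P(data | box A) = (2/11)(9/10) = 9/55; P(data | box B) = (3/6)(3/5) = 3/10.
Weighting by the prior gives 1/3 · 9/55 = 3/55, 2/3 · 3/10 = 1/5; summing to 14/55.
Normalising, the posterior is P(box A | data) = 3/14, P(box B | data) = 11/14.
Averaging over the posterior, P(red next | data) = (8/9)(3/14) + (1/2)(11/14) = 7/12.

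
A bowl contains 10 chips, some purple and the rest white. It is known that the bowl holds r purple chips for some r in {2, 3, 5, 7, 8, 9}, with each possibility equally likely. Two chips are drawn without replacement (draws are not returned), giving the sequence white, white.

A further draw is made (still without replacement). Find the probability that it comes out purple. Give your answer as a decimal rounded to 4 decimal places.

0.3929

Under each hypothesis, the probability of the observed sequence is: P(data | r = 2) = (8/10)(7/9) = 28/45; P(data | r = 3) = (7/10)(6/9) = 7/15; P(data | r = 5) = (5/10)(4/9) = 2/9; P(data | r = 7) = (3/10)(2/9) = 1/15; P(data | r = 8) = (2/10)(1/9) = 1/45; P(data | r = 9) = (1/10)(0/9) = 0.
The prior-weighted likelihoods are 1/6 · 28/45 = 14/135, 1/6 · 7/15 = 7/90, 1/6 · 2/9 = 1/27, 1/6 · 1/15 = 1/90, 1/6 · 1/45 = 1/270, 1/6 · 0 = 0; these sum to 7/30.
Dividing through by the total gives posterior P(r = 2 | data) = 4/9, P(r = 3 | data) = 1/3, P(r = 5 | data) = 10/63, P(r = 7 | data) = 1/21, P(r = 8 | data) = 1/63, P(r = 9 | data) = 0.
The predictive probability is P(purple next | data) = (1/4)(4/9) + (3/8)(1/3) + (5/8)(10/63) + (7/8)(1/21) + (1)(1/63) = 11/28.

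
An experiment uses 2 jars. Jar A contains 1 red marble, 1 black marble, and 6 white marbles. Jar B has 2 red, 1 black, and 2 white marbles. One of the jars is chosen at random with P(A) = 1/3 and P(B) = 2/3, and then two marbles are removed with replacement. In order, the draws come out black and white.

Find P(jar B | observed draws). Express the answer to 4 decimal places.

The likelihood of the observed sequence under each hypothesis: P(data | jar A) = (1/8)(6/8) = 0.09375; P(data | jar B) = (1/5)(2/5) = 0.08.
Multiplying each by its prior: 1/3 · 0.09375 = 0.03125, 2/3 · 0.08 = 0.053333; these sum to 0.084583.
So P(jar B | data) = (0.053333) / (0.084583) = 0.63054.

0.6305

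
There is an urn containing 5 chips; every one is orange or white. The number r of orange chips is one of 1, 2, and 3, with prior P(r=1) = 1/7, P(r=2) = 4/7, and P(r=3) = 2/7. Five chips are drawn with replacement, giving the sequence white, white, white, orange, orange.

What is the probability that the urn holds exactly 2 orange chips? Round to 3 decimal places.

0.675

Compute the likelihood of the observed sequence for each case: P(data | r = 1) = (4/5)(4/5)(4/5)(1/5)(1/5) = 0.02048; P(data | r = 2) = (3/5)(3/5)(3/5)(2/5)(2/5) = 0.03456; P(data | r = 3) = (2/5)(2/5)(2/5)(3/5)(3/5) = 0.02304.
The prior-weighted likelihoods are 1/7 · 0.02048 = 0.0029257, 4/7 · 0.03456 = 0.019749, 2/7 · 0.02304 = 0.0065829; these sum to 0.029257.
Therefore the posterior P(r = 2 | data) = (0.019749) / (0.029257) = 0.675.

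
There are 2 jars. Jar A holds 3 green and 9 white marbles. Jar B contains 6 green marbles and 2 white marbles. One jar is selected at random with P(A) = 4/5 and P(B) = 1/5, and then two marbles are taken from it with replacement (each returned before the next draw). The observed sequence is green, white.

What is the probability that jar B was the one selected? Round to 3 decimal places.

0.200

The likelihood of the observed sequence under each hypothesis: P(data | jar A) = (3/12)(9/12) = 3/16; P(data | jar B) = (6/8)(2/8) = 3/16.
Weighting by the prior gives 4/5 · 3/16 = 3/20, 1/5 · 3/16 = 3/80; these sum to 3/16.
So P(jar B | data) = (3/80) / (3/16) = 1/5.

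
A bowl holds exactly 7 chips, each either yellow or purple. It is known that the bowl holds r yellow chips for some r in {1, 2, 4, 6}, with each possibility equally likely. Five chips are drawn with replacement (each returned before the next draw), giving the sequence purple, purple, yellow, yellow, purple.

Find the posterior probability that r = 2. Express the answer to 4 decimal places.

0.4223

The likelihood of the observed sequence under each hypothesis: P(data | r = 1) = (6/7)(6/7)(1/7)(1/7)(6/7) = 0.012852; P(data | r = 2) = (5/7)(5/7)(2/7)(2/7)(5/7) = 0.02975; P(data | r = 4) = (3/7)(3/7)(4/7)(4/7)(3/7) = 0.025704; P(data | r = 6) = (1/7)(1/7)(6/7)(6/7)(1/7) = 0.002142.
Multiplying each by its prior: 1/4 · 0.012852 = 0.0032129, 1/4 · 0.02975 = 0.0074374, 1/4 · 0.025704 = 0.0064259, 1/4 · 0.002142 = 0.00053549; these sum to 0.017612.
Hence P(r = 2 | data) = (0.0074374) / (0.017612) = 0.4223.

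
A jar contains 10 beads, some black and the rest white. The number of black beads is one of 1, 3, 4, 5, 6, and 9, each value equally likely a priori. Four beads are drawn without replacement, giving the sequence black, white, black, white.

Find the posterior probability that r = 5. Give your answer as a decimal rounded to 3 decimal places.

Under each hypothesis, the probability of the observed sequence is: P(data | r = 1) = (1/10)(9/9)(0/8) = 0; P(data | r = 3) = (3/10)(7/9)(2/8)(6/7) = 0.05; P(data | r = 4) = (4/10)(6/9)(3/8)(5/7) = 0.071429; P(data | r = 5) = (5/10)(5/9)(4/8)(4/7) = 0.079365; P(data | r = 6) = (6/10)(4/9)(5/8)(3/7) = 0.071429; P(data | r = 9) = (9/10)(1/9)(8/8)(0/7) = 0.
Multiplying each by its prior: 1/6 · 0 = 0, 1/6 · 0.05 = 0.0083333, 1/6 · 0.071429 = 0.011905, 1/6 · 0.079365 = 0.013228, 1/6 · 0.071429 = 0.011905, 1/6 · 0 = 0; with total 0.04537.
Hence P(r = 5 | data) = (0.013228) / (0.04537) = 0.29155.

0.292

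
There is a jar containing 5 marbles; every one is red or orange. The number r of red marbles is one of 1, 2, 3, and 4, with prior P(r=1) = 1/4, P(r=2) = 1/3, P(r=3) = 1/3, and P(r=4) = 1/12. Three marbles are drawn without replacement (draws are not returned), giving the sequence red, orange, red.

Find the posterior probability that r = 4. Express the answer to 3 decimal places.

0.143

Compute the likelihood of the observed sequence for each case: P(data | r = 1) = (1/5)(4/4)(0/3) = 0; P(data | r = 2) = (2/5)(3/4)(1/3) = 1/10; P(data | r = 3) = (3/5)(2/4)(2/3) = 1/5; P(data | r = 4) = (4/5)(1/4)(3/3) = 1/5.
Multiplying each by its prior: 1/4 · 0 = 0, 1/3 · 1/10 = 1/30, 1/3 · 1/5 = 1/15, 1/12 · 1/5 = 1/60; these sum to 7/60.
Hence P(r = 4 | data) = (1/60) / (7/60) = 1/7.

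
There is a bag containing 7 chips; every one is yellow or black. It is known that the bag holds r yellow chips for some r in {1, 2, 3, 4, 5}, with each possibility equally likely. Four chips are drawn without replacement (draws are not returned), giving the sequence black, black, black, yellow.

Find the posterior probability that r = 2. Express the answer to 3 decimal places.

0.357

The likelihood of the observed sequence under each hypothesis: P(data | r = 1) = (6/7)(5/6)(4/5)(1/4) = 1/7; P(data | r = 2) = (5/7)(4/6)(3/5)(2/4) = 1/7; P(data | r = 3) = (4/7)(3/6)(2/5)(3/4) = 3/35; P(data | r = 4) = (3/7)(2/6)(1/5)(4/4) = 1/35; P(data | r = 5) = (2/7)(1/6)(0/5) = 0.
The prior-weighted likelihoods are 1/5 · 1/7 = 1/35, 1/5 · 1/7 = 1/35, 1/5 · 3/35 = 3/175, 1/5 · 1/35 = 1/175, 1/5 · 0 = 0; these sum to 2/25.
Hence P(r = 2 | data) = (1/35) / (2/25) = 5/14.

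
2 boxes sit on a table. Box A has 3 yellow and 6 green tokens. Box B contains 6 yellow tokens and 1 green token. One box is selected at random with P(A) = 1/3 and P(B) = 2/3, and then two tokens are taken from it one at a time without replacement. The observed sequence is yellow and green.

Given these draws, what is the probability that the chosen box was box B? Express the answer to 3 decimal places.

Compute the likelihood of the observed sequence for each case: P(data | box A) = (3/9)(6/8) = 1/4; P(data | box B) = (6/7)(1/6) = 1/7.
The prior-weighted likelihoods are 1/3 · 1/4 = 1/12, 2/3 · 1/7 = 2/21; with total 5/28.
By Bayes' rule, P(box B | data) = (2/21) / (5/28) = 8/15.

0.533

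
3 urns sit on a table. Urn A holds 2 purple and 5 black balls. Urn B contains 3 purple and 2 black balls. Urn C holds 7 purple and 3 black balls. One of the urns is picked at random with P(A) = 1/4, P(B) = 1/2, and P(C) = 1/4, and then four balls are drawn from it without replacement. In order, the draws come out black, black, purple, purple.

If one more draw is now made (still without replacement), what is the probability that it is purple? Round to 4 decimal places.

Compute the likelihood of the observed sequence for each case: P(data | urn A) = (5/7)(4/6)(2/5)(1/4) = 1/21; P(data | urn B) = (2/5)(1/4)(3/3)(2/2) = 1/10; P(data | urn C) = (3/10)(2/9)(7/8)(6/7) = 1/20.
The prior-weighted likelihoods are 1/4 · 1/21 = 1/84, 1/2 · 1/10 = 1/20, 1/4 · 1/20 = 1/80; summing to 25/336.
The posterior is then P(urn A | data) = 4/25, P(urn B | data) = 84/125, P(urn C | data) = 21/125.
Averaging over the posterior, P(purple next | data) = (0)(4/25) + (1)(84/125) + (5/6)(21/125) = 203/250.

0.8120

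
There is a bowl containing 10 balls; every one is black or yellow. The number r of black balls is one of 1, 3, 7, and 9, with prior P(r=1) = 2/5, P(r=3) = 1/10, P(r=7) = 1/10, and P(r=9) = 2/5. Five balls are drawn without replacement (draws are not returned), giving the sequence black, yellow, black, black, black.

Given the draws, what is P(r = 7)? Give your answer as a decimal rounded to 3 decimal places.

0.172

Under each hypothesis, the probability of the observed sequence is: P(data | r = 1) = (1/10)(9/9)(0/8) = 0; P(data | r = 3) = (3/10)(7/9)(2/8)(1/7)(0/6) = 0; P(data | r = 7) = (7/10)(3/9)(6/8)(5/7)(4/6) = 1/12; P(data | r = 9) = (9/10)(1/9)(8/8)(7/7)(6/6) = 1/10.
The prior-weighted likelihoods are 2/5 · 0 = 0, 1/10 · 0 = 0, 1/10 · 1/12 = 1/120, 2/5 · 1/10 = 1/25; with total 29/600.
Hence P(r = 7 | data) = (1/120) / (29/600) = 5/29.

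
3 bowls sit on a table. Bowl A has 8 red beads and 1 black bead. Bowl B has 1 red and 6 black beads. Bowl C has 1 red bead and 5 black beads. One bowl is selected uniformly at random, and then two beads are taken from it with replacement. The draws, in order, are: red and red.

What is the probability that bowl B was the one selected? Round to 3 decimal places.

Under each hypothesis, the probability of the observed sequence is: P(data | bowl A) = (8/9)(8/9) = 0.79012; P(data | bowl B) = (1/7)(1/7) = 0.020408; P(data | bowl C) = (1/6)(1/6) = 0.027778.
Weighting by the prior gives 1/3 · 0.79012 = 0.26337, 1/3 · 0.020408 = 0.0068027, 1/3 · 0.027778 = 0.0092593; summing to 0.27944.
So P(bowl B | data) = (0.0068027) / (0.27944) = 0.024344.

0.024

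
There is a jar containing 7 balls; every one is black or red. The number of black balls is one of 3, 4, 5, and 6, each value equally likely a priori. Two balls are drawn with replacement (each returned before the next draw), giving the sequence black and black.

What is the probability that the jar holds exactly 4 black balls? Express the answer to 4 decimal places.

Under each hypothesis, the probability of the observed sequence is: P(data | r = 3) = (3/7)(3/7) = 9/49; P(data | r = 4) = (4/7)(4/7) = 16/49; P(data | r = 5) = (5/7)(5/7) = 25/49; P(data | r = 6) = (6/7)(6/7) = 36/49.
Multiplying each by its prior: 1/4 · 9/49 = 9/196, 1/4 · 16/49 = 4/49, 1/4 · 25/49 = 25/196, 1/4 · 36/49 = 9/49; with total 43/98.
Therefore the posterior P(r = 4 | data) = (4/49) / (43/98) = 8/43.

0.1860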